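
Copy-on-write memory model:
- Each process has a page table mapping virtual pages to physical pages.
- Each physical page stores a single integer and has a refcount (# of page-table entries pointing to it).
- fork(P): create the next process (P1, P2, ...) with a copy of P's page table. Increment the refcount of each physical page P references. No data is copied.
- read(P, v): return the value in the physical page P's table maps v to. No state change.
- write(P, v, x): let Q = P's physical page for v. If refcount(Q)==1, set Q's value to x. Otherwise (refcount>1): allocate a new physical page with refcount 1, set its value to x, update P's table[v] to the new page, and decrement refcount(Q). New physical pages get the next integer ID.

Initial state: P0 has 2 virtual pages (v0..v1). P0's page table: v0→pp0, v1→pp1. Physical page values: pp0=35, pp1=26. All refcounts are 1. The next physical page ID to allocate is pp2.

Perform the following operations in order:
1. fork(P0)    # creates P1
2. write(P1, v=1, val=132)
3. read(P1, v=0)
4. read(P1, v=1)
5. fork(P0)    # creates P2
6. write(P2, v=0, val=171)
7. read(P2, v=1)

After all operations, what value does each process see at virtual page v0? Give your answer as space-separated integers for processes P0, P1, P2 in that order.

Op 1: fork(P0) -> P1. 2 ppages; refcounts: pp0:2 pp1:2
Op 2: write(P1, v1, 132). refcount(pp1)=2>1 -> COPY to pp2. 3 ppages; refcounts: pp0:2 pp1:1 pp2:1
Op 3: read(P1, v0) -> 35. No state change.
Op 4: read(P1, v1) -> 132. No state change.
Op 5: fork(P0) -> P2. 3 ppages; refcounts: pp0:3 pp1:2 pp2:1
Op 6: write(P2, v0, 171). refcount(pp0)=3>1 -> COPY to pp3. 4 ppages; refcounts: pp0:2 pp1:2 pp2:1 pp3:1
Op 7: read(P2, v1) -> 26. No state change.
P0: v0 -> pp0 = 35
P1: v0 -> pp0 = 35
P2: v0 -> pp3 = 171

Answer: 35 35 171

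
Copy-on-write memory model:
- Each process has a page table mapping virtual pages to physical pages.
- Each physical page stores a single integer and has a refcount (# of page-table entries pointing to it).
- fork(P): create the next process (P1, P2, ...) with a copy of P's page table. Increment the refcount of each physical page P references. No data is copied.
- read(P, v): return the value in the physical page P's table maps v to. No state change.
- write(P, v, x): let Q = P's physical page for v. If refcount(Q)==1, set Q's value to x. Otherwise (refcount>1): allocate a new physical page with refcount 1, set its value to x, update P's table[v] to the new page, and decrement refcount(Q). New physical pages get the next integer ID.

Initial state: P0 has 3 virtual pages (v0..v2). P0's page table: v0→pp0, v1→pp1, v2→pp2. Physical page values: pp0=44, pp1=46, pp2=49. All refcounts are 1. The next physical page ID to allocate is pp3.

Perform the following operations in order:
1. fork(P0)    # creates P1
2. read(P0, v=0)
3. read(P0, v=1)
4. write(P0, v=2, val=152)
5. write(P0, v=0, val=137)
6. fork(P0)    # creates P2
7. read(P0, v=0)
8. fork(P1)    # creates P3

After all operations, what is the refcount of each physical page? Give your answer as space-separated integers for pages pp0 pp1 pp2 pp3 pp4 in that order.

Op 1: fork(P0) -> P1. 3 ppages; refcounts: pp0:2 pp1:2 pp2:2
Op 2: read(P0, v0) -> 44. No state change.
Op 3: read(P0, v1) -> 46. No state change.
Op 4: write(P0, v2, 152). refcount(pp2)=2>1 -> COPY to pp3. 4 ppages; refcounts: pp0:2 pp1:2 pp2:1 pp3:1
Op 5: write(P0, v0, 137). refcount(pp0)=2>1 -> COPY to pp4. 5 ppages; refcounts: pp0:1 pp1:2 pp2:1 pp3:1 pp4:1
Op 6: fork(P0) -> P2. 5 ppages; refcounts: pp0:1 pp1:3 pp2:1 pp3:2 pp4:2
Op 7: read(P0, v0) -> 137. No state change.
Op 8: fork(P1) -> P3. 5 ppages; refcounts: pp0:2 pp1:4 pp2:2 pp3:2 pp4:2

Answer: 2 4 2 2 2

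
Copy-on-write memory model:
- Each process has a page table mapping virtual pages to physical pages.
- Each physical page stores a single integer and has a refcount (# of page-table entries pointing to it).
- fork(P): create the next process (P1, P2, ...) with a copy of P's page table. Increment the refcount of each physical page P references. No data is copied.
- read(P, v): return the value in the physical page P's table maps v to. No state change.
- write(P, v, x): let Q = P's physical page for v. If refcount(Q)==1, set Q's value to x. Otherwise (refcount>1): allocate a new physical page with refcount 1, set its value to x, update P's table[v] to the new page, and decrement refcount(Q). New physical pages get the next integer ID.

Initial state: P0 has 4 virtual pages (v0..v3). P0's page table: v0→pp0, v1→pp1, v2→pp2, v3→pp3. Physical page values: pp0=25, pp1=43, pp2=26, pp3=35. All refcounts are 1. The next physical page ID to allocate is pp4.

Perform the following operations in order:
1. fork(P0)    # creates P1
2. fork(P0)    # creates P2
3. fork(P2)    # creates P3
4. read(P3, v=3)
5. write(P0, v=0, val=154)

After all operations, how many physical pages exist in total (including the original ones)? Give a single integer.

Op 1: fork(P0) -> P1. 4 ppages; refcounts: pp0:2 pp1:2 pp2:2 pp3:2
Op 2: fork(P0) -> P2. 4 ppages; refcounts: pp0:3 pp1:3 pp2:3 pp3:3
Op 3: fork(P2) -> P3. 4 ppages; refcounts: pp0:4 pp1:4 pp2:4 pp3:4
Op 4: read(P3, v3) -> 35. No state change.
Op 5: write(P0, v0, 154). refcount(pp0)=4>1 -> COPY to pp4. 5 ppages; refcounts: pp0:3 pp1:4 pp2:4 pp3:4 pp4:1

Answer: 5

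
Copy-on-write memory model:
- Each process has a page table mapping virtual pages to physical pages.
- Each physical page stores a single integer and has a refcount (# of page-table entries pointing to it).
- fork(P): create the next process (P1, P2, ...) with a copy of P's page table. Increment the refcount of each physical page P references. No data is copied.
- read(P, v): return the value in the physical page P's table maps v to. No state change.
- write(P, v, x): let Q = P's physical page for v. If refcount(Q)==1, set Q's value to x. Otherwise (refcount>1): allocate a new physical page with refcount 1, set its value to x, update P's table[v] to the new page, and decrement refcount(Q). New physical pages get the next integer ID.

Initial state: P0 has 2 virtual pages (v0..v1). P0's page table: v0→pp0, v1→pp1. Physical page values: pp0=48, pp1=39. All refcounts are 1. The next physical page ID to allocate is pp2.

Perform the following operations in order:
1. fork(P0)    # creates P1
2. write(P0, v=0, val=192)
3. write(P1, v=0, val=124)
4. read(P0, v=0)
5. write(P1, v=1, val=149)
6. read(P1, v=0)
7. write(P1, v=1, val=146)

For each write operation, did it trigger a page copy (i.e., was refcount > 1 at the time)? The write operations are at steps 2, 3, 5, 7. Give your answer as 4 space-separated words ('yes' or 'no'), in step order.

Op 1: fork(P0) -> P1. 2 ppages; refcounts: pp0:2 pp1:2
Op 2: write(P0, v0, 192). refcount(pp0)=2>1 -> COPY to pp2. 3 ppages; refcounts: pp0:1 pp1:2 pp2:1
Op 3: write(P1, v0, 124). refcount(pp0)=1 -> write in place. 3 ppages; refcounts: pp0:1 pp1:2 pp2:1
Op 4: read(P0, v0) -> 192. No state change.
Op 5: write(P1, v1, 149). refcount(pp1)=2>1 -> COPY to pp3. 4 ppages; refcounts: pp0:1 pp1:1 pp2:1 pp3:1
Op 6: read(P1, v0) -> 124. No state change.
Op 7: write(P1, v1, 146). refcount(pp3)=1 -> write in place. 4 ppages; refcounts: pp0:1 pp1:1 pp2:1 pp3:1

yes no yes no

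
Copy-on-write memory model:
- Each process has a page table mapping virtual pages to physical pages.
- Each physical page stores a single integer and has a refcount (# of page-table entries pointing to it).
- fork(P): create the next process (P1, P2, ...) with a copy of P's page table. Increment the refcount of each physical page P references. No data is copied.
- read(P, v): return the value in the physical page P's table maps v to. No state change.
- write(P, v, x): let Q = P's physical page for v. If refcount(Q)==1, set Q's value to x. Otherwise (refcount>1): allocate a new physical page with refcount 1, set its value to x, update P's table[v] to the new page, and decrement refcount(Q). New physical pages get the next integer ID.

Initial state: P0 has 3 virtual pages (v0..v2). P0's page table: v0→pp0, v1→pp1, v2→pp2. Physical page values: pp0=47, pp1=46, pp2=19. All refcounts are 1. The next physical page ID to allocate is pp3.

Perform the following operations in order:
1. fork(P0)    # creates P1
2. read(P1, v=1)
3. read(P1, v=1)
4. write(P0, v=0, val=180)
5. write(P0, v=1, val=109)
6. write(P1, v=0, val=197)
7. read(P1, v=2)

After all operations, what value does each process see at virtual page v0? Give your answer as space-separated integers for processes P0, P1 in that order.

Op 1: fork(P0) -> P1. 3 ppages; refcounts: pp0:2 pp1:2 pp2:2
Op 2: read(P1, v1) -> 46. No state change.
Op 3: read(P1, v1) -> 46. No state change.
Op 4: write(P0, v0, 180). refcount(pp0)=2>1 -> COPY to pp3. 4 ppages; refcounts: pp0:1 pp1:2 pp2:2 pp3:1
Op 5: write(P0, v1, 109). refcount(pp1)=2>1 -> COPY to pp4. 5 ppages; refcounts: pp0:1 pp1:1 pp2:2 pp3:1 pp4:1
Op 6: write(P1, v0, 197). refcount(pp0)=1 -> write in place. 5 ppages; refcounts: pp0:1 pp1:1 pp2:2 pp3:1 pp4:1
Op 7: read(P1, v2) -> 19. No state change.
P0: v0 -> pp3 = 180
P1: v0 -> pp0 = 197

Answer: 180 197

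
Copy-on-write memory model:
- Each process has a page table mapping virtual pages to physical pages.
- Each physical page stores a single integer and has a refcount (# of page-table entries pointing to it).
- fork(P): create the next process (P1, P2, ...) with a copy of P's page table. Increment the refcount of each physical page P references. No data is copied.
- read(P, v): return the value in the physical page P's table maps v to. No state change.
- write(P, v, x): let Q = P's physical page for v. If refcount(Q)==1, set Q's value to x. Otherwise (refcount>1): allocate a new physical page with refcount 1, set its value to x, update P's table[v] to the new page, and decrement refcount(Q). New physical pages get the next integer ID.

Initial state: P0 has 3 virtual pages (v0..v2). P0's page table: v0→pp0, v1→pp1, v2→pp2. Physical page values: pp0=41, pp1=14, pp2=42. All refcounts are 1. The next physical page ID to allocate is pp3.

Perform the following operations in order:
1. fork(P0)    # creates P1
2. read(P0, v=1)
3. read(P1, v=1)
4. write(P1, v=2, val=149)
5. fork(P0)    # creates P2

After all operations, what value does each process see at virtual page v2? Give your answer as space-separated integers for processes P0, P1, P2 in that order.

Op 1: fork(P0) -> P1. 3 ppages; refcounts: pp0:2 pp1:2 pp2:2
Op 2: read(P0, v1) -> 14. No state change.
Op 3: read(P1, v1) -> 14. No state change.
Op 4: write(P1, v2, 149). refcount(pp2)=2>1 -> COPY to pp3. 4 ppages; refcounts: pp0:2 pp1:2 pp2:1 pp3:1
Op 5: fork(P0) -> P2. 4 ppages; refcounts: pp0:3 pp1:3 pp2:2 pp3:1
P0: v2 -> pp2 = 42
P1: v2 -> pp3 = 149
P2: v2 -> pp2 = 42

Answer: 42 149 42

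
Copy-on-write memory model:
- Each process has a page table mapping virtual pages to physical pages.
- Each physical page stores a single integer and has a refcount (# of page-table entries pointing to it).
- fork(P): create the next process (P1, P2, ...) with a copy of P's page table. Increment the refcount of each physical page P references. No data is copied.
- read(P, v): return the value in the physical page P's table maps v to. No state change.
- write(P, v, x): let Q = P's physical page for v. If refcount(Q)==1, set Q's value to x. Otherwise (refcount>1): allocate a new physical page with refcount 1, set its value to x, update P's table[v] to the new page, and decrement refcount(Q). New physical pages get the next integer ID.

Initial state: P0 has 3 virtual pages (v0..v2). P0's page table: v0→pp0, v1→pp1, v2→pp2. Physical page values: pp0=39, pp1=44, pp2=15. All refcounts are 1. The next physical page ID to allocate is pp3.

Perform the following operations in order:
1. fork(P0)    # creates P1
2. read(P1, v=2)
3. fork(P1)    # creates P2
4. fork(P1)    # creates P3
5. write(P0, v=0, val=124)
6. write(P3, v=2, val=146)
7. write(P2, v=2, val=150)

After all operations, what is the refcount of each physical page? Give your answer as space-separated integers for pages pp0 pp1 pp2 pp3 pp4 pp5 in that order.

Op 1: fork(P0) -> P1. 3 ppages; refcounts: pp0:2 pp1:2 pp2:2
Op 2: read(P1, v2) -> 15. No state change.
Op 3: fork(P1) -> P2. 3 ppages; refcounts: pp0:3 pp1:3 pp2:3
Op 4: fork(P1) -> P3. 3 ppages; refcounts: pp0:4 pp1:4 pp2:4
Op 5: write(P0, v0, 124). refcount(pp0)=4>1 -> COPY to pp3. 4 ppages; refcounts: pp0:3 pp1:4 pp2:4 pp3:1
Op 6: write(P3, v2, 146). refcount(pp2)=4>1 -> COPY to pp4. 5 ppages; refcounts: pp0:3 pp1:4 pp2:3 pp3:1 pp4:1
Op 7: write(P2, v2, 150). refcount(pp2)=3>1 -> COPY to pp5. 6 ppages; refcounts: pp0:3 pp1:4 pp2:2 pp3:1 pp4:1 pp5:1

Answer: 3 4 2 1 1 1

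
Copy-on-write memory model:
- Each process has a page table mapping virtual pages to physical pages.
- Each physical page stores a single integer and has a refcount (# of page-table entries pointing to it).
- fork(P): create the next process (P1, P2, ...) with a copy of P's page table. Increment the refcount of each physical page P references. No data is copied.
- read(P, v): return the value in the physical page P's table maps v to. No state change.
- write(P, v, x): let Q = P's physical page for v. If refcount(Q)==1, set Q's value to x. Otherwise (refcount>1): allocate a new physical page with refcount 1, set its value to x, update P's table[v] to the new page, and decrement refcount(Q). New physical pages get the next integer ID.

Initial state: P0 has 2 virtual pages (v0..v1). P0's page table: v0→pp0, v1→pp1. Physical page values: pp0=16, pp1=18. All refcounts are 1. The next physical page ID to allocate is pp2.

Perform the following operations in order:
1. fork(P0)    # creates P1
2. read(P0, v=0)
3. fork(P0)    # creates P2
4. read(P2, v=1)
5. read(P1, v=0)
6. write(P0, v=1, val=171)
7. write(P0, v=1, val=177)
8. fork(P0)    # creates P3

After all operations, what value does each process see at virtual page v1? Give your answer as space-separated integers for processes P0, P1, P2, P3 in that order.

Op 1: fork(P0) -> P1. 2 ppages; refcounts: pp0:2 pp1:2
Op 2: read(P0, v0) -> 16. No state change.
Op 3: fork(P0) -> P2. 2 ppages; refcounts: pp0:3 pp1:3
Op 4: read(P2, v1) -> 18. No state change.
Op 5: read(P1, v0) -> 16. No state change.
Op 6: write(P0, v1, 171). refcount(pp1)=3>1 -> COPY to pp2. 3 ppages; refcounts: pp0:3 pp1:2 pp2:1
Op 7: write(P0, v1, 177). refcount(pp2)=1 -> write in place. 3 ppages; refcounts: pp0:3 pp1:2 pp2:1
Op 8: fork(P0) -> P3. 3 ppages; refcounts: pp0:4 pp1:2 pp2:2
P0: v1 -> pp2 = 177
P1: v1 -> pp1 = 18
P2: v1 -> pp1 = 18
P3: v1 -> pp2 = 177

Answer: 177 18 18 177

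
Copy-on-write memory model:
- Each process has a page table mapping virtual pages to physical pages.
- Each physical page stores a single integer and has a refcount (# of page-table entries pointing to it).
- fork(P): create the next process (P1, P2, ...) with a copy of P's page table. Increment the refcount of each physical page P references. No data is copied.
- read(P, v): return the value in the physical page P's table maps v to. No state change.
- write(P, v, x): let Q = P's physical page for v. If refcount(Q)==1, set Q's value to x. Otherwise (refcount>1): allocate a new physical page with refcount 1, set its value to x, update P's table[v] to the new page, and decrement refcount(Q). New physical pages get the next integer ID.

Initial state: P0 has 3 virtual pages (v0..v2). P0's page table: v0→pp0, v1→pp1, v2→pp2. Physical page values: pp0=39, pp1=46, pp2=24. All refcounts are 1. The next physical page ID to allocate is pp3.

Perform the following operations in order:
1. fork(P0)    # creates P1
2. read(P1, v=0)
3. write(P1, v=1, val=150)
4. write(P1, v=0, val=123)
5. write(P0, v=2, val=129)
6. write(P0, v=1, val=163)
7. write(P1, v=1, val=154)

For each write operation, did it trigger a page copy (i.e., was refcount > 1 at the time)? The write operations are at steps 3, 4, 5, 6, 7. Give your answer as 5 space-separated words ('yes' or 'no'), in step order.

Op 1: fork(P0) -> P1. 3 ppages; refcounts: pp0:2 pp1:2 pp2:2
Op 2: read(P1, v0) -> 39. No state change.
Op 3: write(P1, v1, 150). refcount(pp1)=2>1 -> COPY to pp3. 4 ppages; refcounts: pp0:2 pp1:1 pp2:2 pp3:1
Op 4: write(P1, v0, 123). refcount(pp0)=2>1 -> COPY to pp4. 5 ppages; refcounts: pp0:1 pp1:1 pp2:2 pp3:1 pp4:1
Op 5: write(P0, v2, 129). refcount(pp2)=2>1 -> COPY to pp5. 6 ppages; refcounts: pp0:1 pp1:1 pp2:1 pp3:1 pp4:1 pp5:1
Op 6: write(P0, v1, 163). refcount(pp1)=1 -> write in place. 6 ppages; refcounts: pp0:1 pp1:1 pp2:1 pp3:1 pp4:1 pp5:1
Op 7: write(P1, v1, 154). refcount(pp3)=1 -> write in place. 6 ppages; refcounts: pp0:1 pp1:1 pp2:1 pp3:1 pp4:1 pp5:1

yes yes yes no no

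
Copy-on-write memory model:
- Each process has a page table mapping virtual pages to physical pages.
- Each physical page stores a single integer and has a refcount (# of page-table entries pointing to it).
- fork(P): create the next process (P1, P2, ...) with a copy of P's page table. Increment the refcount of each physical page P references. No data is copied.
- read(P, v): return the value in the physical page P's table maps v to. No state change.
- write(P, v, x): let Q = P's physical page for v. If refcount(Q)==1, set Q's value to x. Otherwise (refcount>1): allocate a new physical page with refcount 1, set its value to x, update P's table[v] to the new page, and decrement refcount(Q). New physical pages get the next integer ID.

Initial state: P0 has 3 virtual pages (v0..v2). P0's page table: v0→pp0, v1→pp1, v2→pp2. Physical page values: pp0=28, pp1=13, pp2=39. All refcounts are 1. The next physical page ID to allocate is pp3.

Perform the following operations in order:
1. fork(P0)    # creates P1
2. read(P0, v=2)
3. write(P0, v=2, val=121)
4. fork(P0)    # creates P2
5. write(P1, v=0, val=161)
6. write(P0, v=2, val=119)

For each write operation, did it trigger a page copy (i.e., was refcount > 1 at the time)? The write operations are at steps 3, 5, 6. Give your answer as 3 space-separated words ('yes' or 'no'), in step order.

Op 1: fork(P0) -> P1. 3 ppages; refcounts: pp0:2 pp1:2 pp2:2
Op 2: read(P0, v2) -> 39. No state change.
Op 3: write(P0, v2, 121). refcount(pp2)=2>1 -> COPY to pp3. 4 ppages; refcounts: pp0:2 pp1:2 pp2:1 pp3:1
Op 4: fork(P0) -> P2. 4 ppages; refcounts: pp0:3 pp1:3 pp2:1 pp3:2
Op 5: write(P1, v0, 161). refcount(pp0)=3>1 -> COPY to pp4. 5 ppages; refcounts: pp0:2 pp1:3 pp2:1 pp3:2 pp4:1
Op 6: write(P0, v2, 119). refcount(pp3)=2>1 -> COPY to pp5. 6 ppages; refcounts: pp0:2 pp1:3 pp2:1 pp3:1 pp4:1 pp5:1

yes yes yes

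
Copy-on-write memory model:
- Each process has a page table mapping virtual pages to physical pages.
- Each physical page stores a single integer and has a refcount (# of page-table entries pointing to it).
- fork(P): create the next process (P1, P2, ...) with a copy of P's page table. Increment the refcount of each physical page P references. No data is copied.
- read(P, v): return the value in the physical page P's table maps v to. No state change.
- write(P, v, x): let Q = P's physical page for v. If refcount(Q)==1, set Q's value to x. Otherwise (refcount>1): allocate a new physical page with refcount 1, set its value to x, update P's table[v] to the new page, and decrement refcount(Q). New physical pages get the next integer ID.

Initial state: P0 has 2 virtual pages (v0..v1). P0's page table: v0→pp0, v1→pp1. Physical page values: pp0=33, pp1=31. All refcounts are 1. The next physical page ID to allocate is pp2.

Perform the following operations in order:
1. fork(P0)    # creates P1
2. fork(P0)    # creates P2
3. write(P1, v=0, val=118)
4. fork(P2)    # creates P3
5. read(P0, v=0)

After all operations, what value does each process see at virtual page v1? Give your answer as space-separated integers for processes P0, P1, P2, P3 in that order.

Op 1: fork(P0) -> P1. 2 ppages; refcounts: pp0:2 pp1:2
Op 2: fork(P0) -> P2. 2 ppages; refcounts: pp0:3 pp1:3
Op 3: write(P1, v0, 118). refcount(pp0)=3>1 -> COPY to pp2. 3 ppages; refcounts: pp0:2 pp1:3 pp2:1
Op 4: fork(P2) -> P3. 3 ppages; refcounts: pp0:3 pp1:4 pp2:1
Op 5: read(P0, v0) -> 33. No state change.
P0: v1 -> pp1 = 31
P1: v1 -> pp1 = 31
P2: v1 -> pp1 = 31
P3: v1 -> pp1 = 31

Answer: 31 31 31 31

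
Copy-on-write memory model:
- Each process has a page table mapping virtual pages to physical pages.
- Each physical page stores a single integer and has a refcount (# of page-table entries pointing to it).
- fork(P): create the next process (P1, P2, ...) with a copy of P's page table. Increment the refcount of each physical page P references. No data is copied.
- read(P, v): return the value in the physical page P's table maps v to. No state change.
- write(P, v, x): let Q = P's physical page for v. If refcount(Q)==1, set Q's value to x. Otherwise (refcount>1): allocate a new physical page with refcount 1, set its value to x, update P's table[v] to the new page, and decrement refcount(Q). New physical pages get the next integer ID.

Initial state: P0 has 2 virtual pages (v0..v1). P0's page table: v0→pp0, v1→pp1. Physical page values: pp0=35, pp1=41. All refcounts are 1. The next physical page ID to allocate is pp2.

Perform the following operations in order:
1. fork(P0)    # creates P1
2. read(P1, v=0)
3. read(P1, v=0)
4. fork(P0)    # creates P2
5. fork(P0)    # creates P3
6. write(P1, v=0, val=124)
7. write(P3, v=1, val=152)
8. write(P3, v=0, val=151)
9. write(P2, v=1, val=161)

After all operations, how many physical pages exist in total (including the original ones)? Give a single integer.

Op 1: fork(P0) -> P1. 2 ppages; refcounts: pp0:2 pp1:2
Op 2: read(P1, v0) -> 35. No state change.
Op 3: read(P1, v0) -> 35. No state change.
Op 4: fork(P0) -> P2. 2 ppages; refcounts: pp0:3 pp1:3
Op 5: fork(P0) -> P3. 2 ppages; refcounts: pp0:4 pp1:4
Op 6: write(P1, v0, 124). refcount(pp0)=4>1 -> COPY to pp2. 3 ppages; refcounts: pp0:3 pp1:4 pp2:1
Op 7: write(P3, v1, 152). refcount(pp1)=4>1 -> COPY to pp3. 4 ppages; refcounts: pp0:3 pp1:3 pp2:1 pp3:1
Op 8: write(P3, v0, 151). refcount(pp0)=3>1 -> COPY to pp4. 5 ppages; refcounts: pp0:2 pp1:3 pp2:1 pp3:1 pp4:1
Op 9: write(P2, v1, 161). refcount(pp1)=3>1 -> COPY to pp5. 6 ppages; refcounts: pp0:2 pp1:2 pp2:1 pp3:1 pp4:1 pp5:1

Answer: 6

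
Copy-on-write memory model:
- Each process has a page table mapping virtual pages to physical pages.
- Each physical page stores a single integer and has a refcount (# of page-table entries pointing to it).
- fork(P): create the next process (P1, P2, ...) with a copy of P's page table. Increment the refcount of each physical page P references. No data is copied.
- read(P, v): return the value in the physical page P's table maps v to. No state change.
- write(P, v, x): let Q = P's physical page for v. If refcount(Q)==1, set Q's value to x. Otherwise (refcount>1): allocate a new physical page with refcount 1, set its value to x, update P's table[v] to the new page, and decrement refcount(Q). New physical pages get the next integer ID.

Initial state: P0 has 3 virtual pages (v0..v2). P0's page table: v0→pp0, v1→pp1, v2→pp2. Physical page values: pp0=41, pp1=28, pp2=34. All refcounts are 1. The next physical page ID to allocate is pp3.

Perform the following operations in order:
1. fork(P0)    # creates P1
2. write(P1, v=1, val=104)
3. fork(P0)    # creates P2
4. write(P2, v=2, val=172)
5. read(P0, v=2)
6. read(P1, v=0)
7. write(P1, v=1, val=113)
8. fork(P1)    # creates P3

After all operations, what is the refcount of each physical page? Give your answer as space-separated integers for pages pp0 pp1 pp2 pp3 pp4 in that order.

Answer: 4 2 3 2 1

Derivation:
Op 1: fork(P0) -> P1. 3 ppages; refcounts: pp0:2 pp1:2 pp2:2
Op 2: write(P1, v1, 104). refcount(pp1)=2>1 -> COPY to pp3. 4 ppages; refcounts: pp0:2 pp1:1 pp2:2 pp3:1
Op 3: fork(P0) -> P2. 4 ppages; refcounts: pp0:3 pp1:2 pp2:3 pp3:1
Op 4: write(P2, v2, 172). refcount(pp2)=3>1 -> COPY to pp4. 5 ppages; refcounts: pp0:3 pp1:2 pp2:2 pp3:1 pp4:1
Op 5: read(P0, v2) -> 34. No state change.
Op 6: read(P1, v0) -> 41. No state change.
Op 7: write(P1, v1, 113). refcount(pp3)=1 -> write in place. 5 ppages; refcounts: pp0:3 pp1:2 pp2:2 pp3:1 pp4:1
Op 8: fork(P1) -> P3. 5 ppages; refcounts: pp0:4 pp1:2 pp2:3 pp3:2 pp4:1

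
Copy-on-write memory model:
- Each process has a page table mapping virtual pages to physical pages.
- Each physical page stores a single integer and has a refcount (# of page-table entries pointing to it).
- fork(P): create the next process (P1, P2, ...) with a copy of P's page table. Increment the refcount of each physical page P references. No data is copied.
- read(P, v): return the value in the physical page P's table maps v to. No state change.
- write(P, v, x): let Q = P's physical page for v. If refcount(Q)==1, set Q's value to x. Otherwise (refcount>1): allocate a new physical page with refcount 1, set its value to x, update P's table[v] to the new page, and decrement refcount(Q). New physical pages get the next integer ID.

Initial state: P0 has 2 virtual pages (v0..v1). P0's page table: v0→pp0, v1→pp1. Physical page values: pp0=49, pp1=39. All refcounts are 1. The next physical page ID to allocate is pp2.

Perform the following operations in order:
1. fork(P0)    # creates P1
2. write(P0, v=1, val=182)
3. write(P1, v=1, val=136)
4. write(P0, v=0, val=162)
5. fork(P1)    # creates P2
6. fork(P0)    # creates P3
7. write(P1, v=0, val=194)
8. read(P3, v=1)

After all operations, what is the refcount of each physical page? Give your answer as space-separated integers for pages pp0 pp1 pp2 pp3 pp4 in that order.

Answer: 1 2 2 2 1

Derivation:
Op 1: fork(P0) -> P1. 2 ppages; refcounts: pp0:2 pp1:2
Op 2: write(P0, v1, 182). refcount(pp1)=2>1 -> COPY to pp2. 3 ppages; refcounts: pp0:2 pp1:1 pp2:1
Op 3: write(P1, v1, 136). refcount(pp1)=1 -> write in place. 3 ppages; refcounts: pp0:2 pp1:1 pp2:1
Op 4: write(P0, v0, 162). refcount(pp0)=2>1 -> COPY to pp3. 4 ppages; refcounts: pp0:1 pp1:1 pp2:1 pp3:1
Op 5: fork(P1) -> P2. 4 ppages; refcounts: pp0:2 pp1:2 pp2:1 pp3:1
Op 6: fork(P0) -> P3. 4 ppages; refcounts: pp0:2 pp1:2 pp2:2 pp3:2
Op 7: write(P1, v0, 194). refcount(pp0)=2>1 -> COPY to pp4. 5 ppages; refcounts: pp0:1 pp1:2 pp2:2 pp3:2 pp4:1
Op 8: read(P3, v1) -> 182. No state change.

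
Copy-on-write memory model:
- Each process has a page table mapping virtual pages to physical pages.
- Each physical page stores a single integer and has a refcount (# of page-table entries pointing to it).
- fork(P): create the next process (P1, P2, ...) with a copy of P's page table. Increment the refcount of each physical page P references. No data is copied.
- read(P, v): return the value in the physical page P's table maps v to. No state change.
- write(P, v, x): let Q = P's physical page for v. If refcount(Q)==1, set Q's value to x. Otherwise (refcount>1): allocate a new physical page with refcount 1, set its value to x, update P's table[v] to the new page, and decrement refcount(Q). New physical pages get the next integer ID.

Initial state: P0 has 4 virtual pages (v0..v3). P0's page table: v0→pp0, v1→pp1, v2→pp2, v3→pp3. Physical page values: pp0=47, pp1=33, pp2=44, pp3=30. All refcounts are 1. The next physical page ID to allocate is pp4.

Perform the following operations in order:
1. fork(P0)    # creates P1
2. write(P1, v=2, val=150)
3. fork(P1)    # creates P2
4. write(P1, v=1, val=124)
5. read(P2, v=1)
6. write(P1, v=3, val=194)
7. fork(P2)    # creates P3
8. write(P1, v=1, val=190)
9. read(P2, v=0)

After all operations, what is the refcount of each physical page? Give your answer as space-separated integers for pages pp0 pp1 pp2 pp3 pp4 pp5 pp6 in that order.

Op 1: fork(P0) -> P1. 4 ppages; refcounts: pp0:2 pp1:2 pp2:2 pp3:2
Op 2: write(P1, v2, 150). refcount(pp2)=2>1 -> COPY to pp4. 5 ppages; refcounts: pp0:2 pp1:2 pp2:1 pp3:2 pp4:1
Op 3: fork(P1) -> P2. 5 ppages; refcounts: pp0:3 pp1:3 pp2:1 pp3:3 pp4:2
Op 4: write(P1, v1, 124). refcount(pp1)=3>1 -> COPY to pp5. 6 ppages; refcounts: pp0:3 pp1:2 pp2:1 pp3:3 pp4:2 pp5:1
Op 5: read(P2, v1) -> 33. No state change.
Op 6: write(P1, v3, 194). refcount(pp3)=3>1 -> COPY to pp6. 7 ppages; refcounts: pp0:3 pp1:2 pp2:1 pp3:2 pp4:2 pp5:1 pp6:1
Op 7: fork(P2) -> P3. 7 ppages; refcounts: pp0:4 pp1:3 pp2:1 pp3:3 pp4:3 pp5:1 pp6:1
Op 8: write(P1, v1, 190). refcount(pp5)=1 -> write in place. 7 ppages; refcounts: pp0:4 pp1:3 pp2:1 pp3:3 pp4:3 pp5:1 pp6:1
Op 9: read(P2, v0) -> 47. No state change.

Answer: 4 3 1 3 3 1 1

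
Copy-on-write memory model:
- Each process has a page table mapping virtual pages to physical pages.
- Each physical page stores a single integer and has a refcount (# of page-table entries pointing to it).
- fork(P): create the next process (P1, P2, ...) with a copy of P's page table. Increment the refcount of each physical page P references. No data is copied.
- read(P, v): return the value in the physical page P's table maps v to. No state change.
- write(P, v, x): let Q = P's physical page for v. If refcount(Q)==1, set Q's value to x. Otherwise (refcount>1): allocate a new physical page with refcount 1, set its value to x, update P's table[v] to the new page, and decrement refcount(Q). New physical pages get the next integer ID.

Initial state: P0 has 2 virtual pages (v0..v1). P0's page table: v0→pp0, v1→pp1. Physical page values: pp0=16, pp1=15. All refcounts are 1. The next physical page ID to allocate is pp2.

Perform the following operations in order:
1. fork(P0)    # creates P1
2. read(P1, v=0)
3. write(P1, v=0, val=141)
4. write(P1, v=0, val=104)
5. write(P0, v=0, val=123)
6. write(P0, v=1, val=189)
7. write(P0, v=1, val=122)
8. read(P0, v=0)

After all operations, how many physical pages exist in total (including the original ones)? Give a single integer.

Op 1: fork(P0) -> P1. 2 ppages; refcounts: pp0:2 pp1:2
Op 2: read(P1, v0) -> 16. No state change.
Op 3: write(P1, v0, 141). refcount(pp0)=2>1 -> COPY to pp2. 3 ppages; refcounts: pp0:1 pp1:2 pp2:1
Op 4: write(P1, v0, 104). refcount(pp2)=1 -> write in place. 3 ppages; refcounts: pp0:1 pp1:2 pp2:1
Op 5: write(P0, v0, 123). refcount(pp0)=1 -> write in place. 3 ppages; refcounts: pp0:1 pp1:2 pp2:1
Op 6: write(P0, v1, 189). refcount(pp1)=2>1 -> COPY to pp3. 4 ppages; refcounts: pp0:1 pp1:1 pp2:1 pp3:1
Op 7: write(P0, v1, 122). refcount(pp3)=1 -> write in place. 4 ppages; refcounts: pp0:1 pp1:1 pp2:1 pp3:1
Op 8: read(P0, v0) -> 123. No state change.

Answer: 4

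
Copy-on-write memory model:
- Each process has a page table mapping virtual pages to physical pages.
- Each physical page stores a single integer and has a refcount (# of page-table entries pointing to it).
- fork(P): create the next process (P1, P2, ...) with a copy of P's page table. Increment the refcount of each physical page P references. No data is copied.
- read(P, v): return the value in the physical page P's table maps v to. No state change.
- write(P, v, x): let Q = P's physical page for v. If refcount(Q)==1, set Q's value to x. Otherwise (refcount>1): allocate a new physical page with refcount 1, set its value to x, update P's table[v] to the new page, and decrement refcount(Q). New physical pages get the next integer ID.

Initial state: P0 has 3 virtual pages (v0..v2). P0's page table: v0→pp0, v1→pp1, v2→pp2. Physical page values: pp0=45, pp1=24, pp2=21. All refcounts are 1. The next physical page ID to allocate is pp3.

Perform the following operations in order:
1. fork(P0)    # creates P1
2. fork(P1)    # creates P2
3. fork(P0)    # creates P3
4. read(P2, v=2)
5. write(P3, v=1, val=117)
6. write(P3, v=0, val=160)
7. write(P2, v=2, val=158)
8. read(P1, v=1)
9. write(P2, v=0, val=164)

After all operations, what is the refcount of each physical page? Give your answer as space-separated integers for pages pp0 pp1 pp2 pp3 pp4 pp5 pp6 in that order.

Op 1: fork(P0) -> P1. 3 ppages; refcounts: pp0:2 pp1:2 pp2:2
Op 2: fork(P1) -> P2. 3 ppages; refcounts: pp0:3 pp1:3 pp2:3
Op 3: fork(P0) -> P3. 3 ppages; refcounts: pp0:4 pp1:4 pp2:4
Op 4: read(P2, v2) -> 21. No state change.
Op 5: write(P3, v1, 117). refcount(pp1)=4>1 -> COPY to pp3. 4 ppages; refcounts: pp0:4 pp1:3 pp2:4 pp3:1
Op 6: write(P3, v0, 160). refcount(pp0)=4>1 -> COPY to pp4. 5 ppages; refcounts: pp0:3 pp1:3 pp2:4 pp3:1 pp4:1
Op 7: write(P2, v2, 158). refcount(pp2)=4>1 -> COPY to pp5. 6 ppages; refcounts: pp0:3 pp1:3 pp2:3 pp3:1 pp4:1 pp5:1
Op 8: read(P1, v1) -> 24. No state change.
Op 9: write(P2, v0, 164). refcount(pp0)=3>1 -> COPY to pp6. 7 ppages; refcounts: pp0:2 pp1:3 pp2:3 pp3:1 pp4:1 pp5:1 pp6:1

Answer: 2 3 3 1 1 1 1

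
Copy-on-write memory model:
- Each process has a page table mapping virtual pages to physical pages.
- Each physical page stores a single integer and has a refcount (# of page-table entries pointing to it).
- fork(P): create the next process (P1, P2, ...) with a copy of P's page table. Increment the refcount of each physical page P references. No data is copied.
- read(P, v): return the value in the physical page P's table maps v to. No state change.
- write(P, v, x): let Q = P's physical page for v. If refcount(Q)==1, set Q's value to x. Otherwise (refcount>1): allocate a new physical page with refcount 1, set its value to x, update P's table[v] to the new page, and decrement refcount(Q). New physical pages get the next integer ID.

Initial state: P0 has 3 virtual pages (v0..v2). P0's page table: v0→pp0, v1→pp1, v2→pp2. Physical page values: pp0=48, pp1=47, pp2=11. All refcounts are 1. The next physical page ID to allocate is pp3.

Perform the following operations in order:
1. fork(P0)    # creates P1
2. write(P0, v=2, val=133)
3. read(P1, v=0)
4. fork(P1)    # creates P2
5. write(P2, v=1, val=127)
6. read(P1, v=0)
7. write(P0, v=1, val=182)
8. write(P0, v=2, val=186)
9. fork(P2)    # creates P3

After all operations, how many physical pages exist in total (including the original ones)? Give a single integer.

Answer: 6

Derivation:
Op 1: fork(P0) -> P1. 3 ppages; refcounts: pp0:2 pp1:2 pp2:2
Op 2: write(P0, v2, 133). refcount(pp2)=2>1 -> COPY to pp3. 4 ppages; refcounts: pp0:2 pp1:2 pp2:1 pp3:1
Op 3: read(P1, v0) -> 48. No state change.
Op 4: fork(P1) -> P2. 4 ppages; refcounts: pp0:3 pp1:3 pp2:2 pp3:1
Op 5: write(P2, v1, 127). refcount(pp1)=3>1 -> COPY to pp4. 5 ppages; refcounts: pp0:3 pp1:2 pp2:2 pp3:1 pp4:1
Op 6: read(P1, v0) -> 48. No state change.
Op 7: write(P0, v1, 182). refcount(pp1)=2>1 -> COPY to pp5. 6 ppages; refcounts: pp0:3 pp1:1 pp2:2 pp3:1 pp4:1 pp5:1
Op 8: write(P0, v2, 186). refcount(pp3)=1 -> write in place. 6 ppages; refcounts: pp0:3 pp1:1 pp2:2 pp3:1 pp4:1 pp5:1
Op 9: fork(P2) -> P3. 6 ppages; refcounts: pp0:4 pp1:1 pp2:3 pp3:1 pp4:2 pp5:1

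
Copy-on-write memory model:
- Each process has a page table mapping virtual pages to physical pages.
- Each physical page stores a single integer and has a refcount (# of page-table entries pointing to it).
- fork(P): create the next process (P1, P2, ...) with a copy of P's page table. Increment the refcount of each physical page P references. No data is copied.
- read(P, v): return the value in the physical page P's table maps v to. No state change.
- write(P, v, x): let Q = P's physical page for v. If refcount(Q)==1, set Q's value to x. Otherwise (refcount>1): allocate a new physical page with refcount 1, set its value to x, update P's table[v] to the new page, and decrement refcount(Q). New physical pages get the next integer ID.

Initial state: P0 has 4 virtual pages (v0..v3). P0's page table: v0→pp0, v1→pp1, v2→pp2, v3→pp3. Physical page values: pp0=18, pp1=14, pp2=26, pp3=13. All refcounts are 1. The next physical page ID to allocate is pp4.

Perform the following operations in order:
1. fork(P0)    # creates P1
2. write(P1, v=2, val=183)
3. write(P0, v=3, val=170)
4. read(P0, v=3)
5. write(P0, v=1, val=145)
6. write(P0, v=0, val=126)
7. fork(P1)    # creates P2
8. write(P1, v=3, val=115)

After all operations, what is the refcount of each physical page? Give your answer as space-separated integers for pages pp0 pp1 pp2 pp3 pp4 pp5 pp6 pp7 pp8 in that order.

Answer: 2 2 1 1 2 1 1 1 1

Derivation:
Op 1: fork(P0) -> P1. 4 ppages; refcounts: pp0:2 pp1:2 pp2:2 pp3:2
Op 2: write(P1, v2, 183). refcount(pp2)=2>1 -> COPY to pp4. 5 ppages; refcounts: pp0:2 pp1:2 pp2:1 pp3:2 pp4:1
Op 3: write(P0, v3, 170). refcount(pp3)=2>1 -> COPY to pp5. 6 ppages; refcounts: pp0:2 pp1:2 pp2:1 pp3:1 pp4:1 pp5:1
Op 4: read(P0, v3) -> 170. No state change.
Op 5: write(P0, v1, 145). refcount(pp1)=2>1 -> COPY to pp6. 7 ppages; refcounts: pp0:2 pp1:1 pp2:1 pp3:1 pp4:1 pp5:1 pp6:1
Op 6: write(P0, v0, 126). refcount(pp0)=2>1 -> COPY to pp7. 8 ppages; refcounts: pp0:1 pp1:1 pp2:1 pp3:1 pp4:1 pp5:1 pp6:1 pp7:1
Op 7: fork(P1) -> P2. 8 ppages; refcounts: pp0:2 pp1:2 pp2:1 pp3:2 pp4:2 pp5:1 pp6:1 pp7:1
Op 8: write(P1, v3, 115). refcount(pp3)=2>1 -> COPY to pp8. 9 ppages; refcounts: pp0:2 pp1:2 pp2:1 pp3:1 pp4:2 pp5:1 pp6:1 pp7:1 pp8:1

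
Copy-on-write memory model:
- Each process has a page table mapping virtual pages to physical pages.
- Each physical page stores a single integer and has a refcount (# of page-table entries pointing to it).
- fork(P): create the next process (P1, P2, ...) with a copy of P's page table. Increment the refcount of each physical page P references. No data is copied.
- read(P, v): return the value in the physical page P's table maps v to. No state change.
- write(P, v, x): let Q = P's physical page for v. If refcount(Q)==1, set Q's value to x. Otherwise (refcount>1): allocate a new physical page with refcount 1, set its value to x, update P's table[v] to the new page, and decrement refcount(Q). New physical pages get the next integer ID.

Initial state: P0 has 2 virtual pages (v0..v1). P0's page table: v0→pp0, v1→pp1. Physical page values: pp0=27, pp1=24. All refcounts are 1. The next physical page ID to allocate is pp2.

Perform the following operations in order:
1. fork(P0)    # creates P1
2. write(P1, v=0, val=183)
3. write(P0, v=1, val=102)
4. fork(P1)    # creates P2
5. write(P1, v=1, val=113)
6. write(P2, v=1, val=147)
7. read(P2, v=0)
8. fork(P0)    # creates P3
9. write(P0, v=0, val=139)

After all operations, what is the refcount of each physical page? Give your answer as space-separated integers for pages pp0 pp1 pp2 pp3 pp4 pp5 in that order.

Op 1: fork(P0) -> P1. 2 ppages; refcounts: pp0:2 pp1:2
Op 2: write(P1, v0, 183). refcount(pp0)=2>1 -> COPY to pp2. 3 ppages; refcounts: pp0:1 pp1:2 pp2:1
Op 3: write(P0, v1, 102). refcount(pp1)=2>1 -> COPY to pp3. 4 ppages; refcounts: pp0:1 pp1:1 pp2:1 pp3:1
Op 4: fork(P1) -> P2. 4 ppages; refcounts: pp0:1 pp1:2 pp2:2 pp3:1
Op 5: write(P1, v1, 113). refcount(pp1)=2>1 -> COPY to pp4. 5 ppages; refcounts: pp0:1 pp1:1 pp2:2 pp3:1 pp4:1
Op 6: write(P2, v1, 147). refcount(pp1)=1 -> write in place. 5 ppages; refcounts: pp0:1 pp1:1 pp2:2 pp3:1 pp4:1
Op 7: read(P2, v0) -> 183. No state change.
Op 8: fork(P0) -> P3. 5 ppages; refcounts: pp0:2 pp1:1 pp2:2 pp3:2 pp4:1
Op 9: write(P0, v0, 139). refcount(pp0)=2>1 -> COPY to pp5. 6 ppages; refcounts: pp0:1 pp1:1 pp2:2 pp3:2 pp4:1 pp5:1

Answer: 1 1 2 2 1 1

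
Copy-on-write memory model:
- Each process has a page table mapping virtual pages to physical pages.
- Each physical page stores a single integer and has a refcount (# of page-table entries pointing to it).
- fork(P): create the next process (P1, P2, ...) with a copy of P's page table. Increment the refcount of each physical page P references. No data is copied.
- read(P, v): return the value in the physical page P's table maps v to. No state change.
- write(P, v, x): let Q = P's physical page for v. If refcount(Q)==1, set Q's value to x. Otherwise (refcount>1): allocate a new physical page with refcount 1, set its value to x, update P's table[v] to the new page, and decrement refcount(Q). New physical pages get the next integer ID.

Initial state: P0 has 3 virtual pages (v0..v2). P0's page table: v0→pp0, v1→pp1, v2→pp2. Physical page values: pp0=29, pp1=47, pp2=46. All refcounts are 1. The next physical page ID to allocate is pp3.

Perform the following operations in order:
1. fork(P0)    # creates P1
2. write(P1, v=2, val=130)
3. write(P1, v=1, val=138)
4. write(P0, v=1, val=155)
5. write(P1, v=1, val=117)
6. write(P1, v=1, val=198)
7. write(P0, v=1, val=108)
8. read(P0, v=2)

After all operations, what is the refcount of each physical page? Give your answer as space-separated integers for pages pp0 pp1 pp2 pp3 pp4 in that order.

Answer: 2 1 1 1 1

Derivation:
Op 1: fork(P0) -> P1. 3 ppages; refcounts: pp0:2 pp1:2 pp2:2
Op 2: write(P1, v2, 130). refcount(pp2)=2>1 -> COPY to pp3. 4 ppages; refcounts: pp0:2 pp1:2 pp2:1 pp3:1
Op 3: write(P1, v1, 138). refcount(pp1)=2>1 -> COPY to pp4. 5 ppages; refcounts: pp0:2 pp1:1 pp2:1 pp3:1 pp4:1
Op 4: write(P0, v1, 155). refcount(pp1)=1 -> write in place. 5 ppages; refcounts: pp0:2 pp1:1 pp2:1 pp3:1 pp4:1
Op 5: write(P1, v1, 117). refcount(pp4)=1 -> write in place. 5 ppages; refcounts: pp0:2 pp1:1 pp2:1 pp3:1 pp4:1
Op 6: write(P1, v1, 198). refcount(pp4)=1 -> write in place. 5 ppages; refcounts: pp0:2 pp1:1 pp2:1 pp3:1 pp4:1
Op 7: write(P0, v1, 108). refcount(pp1)=1 -> write in place. 5 ppages; refcounts: pp0:2 pp1:1 pp2:1 pp3:1 pp4:1
Op 8: read(P0, v2) -> 46. No state change.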